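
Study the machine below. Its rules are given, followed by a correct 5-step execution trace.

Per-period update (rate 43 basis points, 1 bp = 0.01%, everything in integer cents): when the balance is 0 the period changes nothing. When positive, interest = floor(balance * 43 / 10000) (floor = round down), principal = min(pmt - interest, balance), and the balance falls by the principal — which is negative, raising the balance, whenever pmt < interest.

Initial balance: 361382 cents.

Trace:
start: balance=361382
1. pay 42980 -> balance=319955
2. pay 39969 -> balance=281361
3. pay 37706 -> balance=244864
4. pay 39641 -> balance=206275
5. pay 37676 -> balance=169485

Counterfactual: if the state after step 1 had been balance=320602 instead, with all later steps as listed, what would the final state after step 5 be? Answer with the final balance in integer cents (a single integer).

state after step 1 := balance=320602
2. pay 39969 -> balance=282011
3. pay 37706 -> balance=245517
4. pay 39641 -> balance=206931
5. pay 37676 -> balance=170144

170144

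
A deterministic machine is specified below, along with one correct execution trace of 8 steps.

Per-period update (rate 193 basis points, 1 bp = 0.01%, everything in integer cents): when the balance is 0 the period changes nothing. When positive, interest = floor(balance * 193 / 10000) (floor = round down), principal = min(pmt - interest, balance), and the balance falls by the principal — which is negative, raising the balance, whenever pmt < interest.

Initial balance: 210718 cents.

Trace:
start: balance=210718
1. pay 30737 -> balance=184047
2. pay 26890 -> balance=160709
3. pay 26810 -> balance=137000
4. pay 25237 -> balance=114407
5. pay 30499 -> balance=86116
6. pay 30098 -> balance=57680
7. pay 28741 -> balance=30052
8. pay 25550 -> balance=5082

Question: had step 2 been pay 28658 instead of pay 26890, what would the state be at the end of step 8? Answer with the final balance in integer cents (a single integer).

(re-executing from step 2 with the substitution; state before step 2: balance=184047)
2. pay 28658 -> balance=158941
3. pay 26810 -> balance=135198
4. pay 25237 -> balance=112570
5. pay 30499 -> balance=84243
6. pay 30098 -> balance=55770
7. pay 28741 -> balance=28105
8. pay 25550 -> balance=3097

3097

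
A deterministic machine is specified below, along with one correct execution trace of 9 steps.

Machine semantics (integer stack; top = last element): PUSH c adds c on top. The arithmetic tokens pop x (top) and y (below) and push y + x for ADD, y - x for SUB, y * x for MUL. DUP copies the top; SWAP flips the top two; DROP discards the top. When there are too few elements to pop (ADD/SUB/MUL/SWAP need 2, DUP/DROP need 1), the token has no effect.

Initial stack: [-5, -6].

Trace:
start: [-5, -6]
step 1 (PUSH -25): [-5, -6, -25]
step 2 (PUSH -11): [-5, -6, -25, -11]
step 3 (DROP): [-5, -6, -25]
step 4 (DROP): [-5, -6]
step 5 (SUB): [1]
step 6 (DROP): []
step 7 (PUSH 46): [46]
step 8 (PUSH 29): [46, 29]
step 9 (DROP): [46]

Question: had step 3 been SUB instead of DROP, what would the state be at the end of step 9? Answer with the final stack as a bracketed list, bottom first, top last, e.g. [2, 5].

[46]

(re-executing from step 3 with the substitution; state before step 3: [-5, -6, -25, -11])
step 3 (SUB): [-5, -6, -14]
step 4 (DROP): [-5, -6]
step 5 (SUB): [1]
step 6 (DROP): []
step 7 (PUSH 46): [46]
step 8 (PUSH 29): [46, 29]
step 9 (DROP): [46]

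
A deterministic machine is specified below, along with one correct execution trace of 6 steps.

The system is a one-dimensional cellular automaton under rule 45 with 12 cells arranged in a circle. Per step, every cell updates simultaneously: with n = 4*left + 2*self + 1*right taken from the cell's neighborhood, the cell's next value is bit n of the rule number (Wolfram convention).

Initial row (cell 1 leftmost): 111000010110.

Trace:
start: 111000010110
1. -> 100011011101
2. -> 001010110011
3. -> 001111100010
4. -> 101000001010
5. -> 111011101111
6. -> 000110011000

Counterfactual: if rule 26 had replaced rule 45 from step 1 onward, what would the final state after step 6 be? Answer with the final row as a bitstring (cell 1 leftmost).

110110110110

(re-executing steps 1..6 under rule 26; state before step 1: 111000010110)
1. -> 100100100100
2. -> 011011011011
3. -> 010010010010
4. -> 101101101101
5. -> 001001001001
6. -> 110110110110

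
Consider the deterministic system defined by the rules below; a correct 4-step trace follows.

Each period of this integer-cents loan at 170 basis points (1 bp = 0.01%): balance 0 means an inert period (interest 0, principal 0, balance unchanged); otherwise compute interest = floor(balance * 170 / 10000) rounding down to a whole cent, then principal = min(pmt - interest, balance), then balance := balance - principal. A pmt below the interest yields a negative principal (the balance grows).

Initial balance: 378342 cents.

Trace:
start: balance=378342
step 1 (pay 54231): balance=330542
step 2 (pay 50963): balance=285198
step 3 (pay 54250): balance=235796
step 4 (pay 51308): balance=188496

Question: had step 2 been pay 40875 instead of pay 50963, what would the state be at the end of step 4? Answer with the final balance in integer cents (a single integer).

(re-executing from step 2 with the substitution; state before step 2: balance=330542)
step 2 (pay 40875): balance=295286
step 3 (pay 54250): balance=246055
step 4 (pay 51308): balance=198929

198929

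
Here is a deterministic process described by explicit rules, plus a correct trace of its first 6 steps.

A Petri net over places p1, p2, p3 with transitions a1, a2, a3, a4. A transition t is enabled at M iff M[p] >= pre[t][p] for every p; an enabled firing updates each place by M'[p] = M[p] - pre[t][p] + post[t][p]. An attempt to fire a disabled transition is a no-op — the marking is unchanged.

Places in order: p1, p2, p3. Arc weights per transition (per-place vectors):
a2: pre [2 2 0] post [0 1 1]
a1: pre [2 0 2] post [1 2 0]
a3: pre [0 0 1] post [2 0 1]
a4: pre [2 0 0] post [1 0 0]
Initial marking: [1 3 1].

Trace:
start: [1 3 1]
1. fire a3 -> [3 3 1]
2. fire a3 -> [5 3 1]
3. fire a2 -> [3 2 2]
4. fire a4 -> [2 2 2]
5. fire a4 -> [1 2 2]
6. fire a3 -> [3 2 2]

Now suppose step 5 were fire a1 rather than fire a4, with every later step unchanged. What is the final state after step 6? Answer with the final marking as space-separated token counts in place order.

1 4 0

(re-executing from step 5 with the substitution; state before step 5: [2 2 2])
5. fire a1 -> [1 4 0]
6. fire a3 -> [1 4 0]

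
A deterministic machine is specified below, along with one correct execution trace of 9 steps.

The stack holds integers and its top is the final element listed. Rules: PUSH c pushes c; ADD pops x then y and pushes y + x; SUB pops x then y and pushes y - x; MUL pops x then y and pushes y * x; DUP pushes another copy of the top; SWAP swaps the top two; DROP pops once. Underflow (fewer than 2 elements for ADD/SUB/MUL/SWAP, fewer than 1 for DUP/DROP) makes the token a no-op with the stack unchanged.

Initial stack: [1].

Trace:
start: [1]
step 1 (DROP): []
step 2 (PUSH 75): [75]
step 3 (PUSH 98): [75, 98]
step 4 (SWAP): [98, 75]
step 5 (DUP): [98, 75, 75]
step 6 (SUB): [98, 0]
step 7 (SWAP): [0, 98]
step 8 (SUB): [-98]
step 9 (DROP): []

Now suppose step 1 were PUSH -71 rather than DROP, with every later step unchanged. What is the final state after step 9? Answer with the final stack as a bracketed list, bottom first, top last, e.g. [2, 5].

[1, -71]

(re-executing from step 1 with the substitution; state before step 1: [1])
step 1 (PUSH -71): [1, -71]
step 2 (PUSH 75): [1, -71, 75]
step 3 (PUSH 98): [1, -71, 75, 98]
step 4 (SWAP): [1, -71, 98, 75]
step 5 (DUP): [1, -71, 98, 75, 75]
step 6 (SUB): [1, -71, 98, 0]
step 7 (SWAP): [1, -71, 0, 98]
step 8 (SUB): [1, -71, -98]
step 9 (DROP): [1, -71]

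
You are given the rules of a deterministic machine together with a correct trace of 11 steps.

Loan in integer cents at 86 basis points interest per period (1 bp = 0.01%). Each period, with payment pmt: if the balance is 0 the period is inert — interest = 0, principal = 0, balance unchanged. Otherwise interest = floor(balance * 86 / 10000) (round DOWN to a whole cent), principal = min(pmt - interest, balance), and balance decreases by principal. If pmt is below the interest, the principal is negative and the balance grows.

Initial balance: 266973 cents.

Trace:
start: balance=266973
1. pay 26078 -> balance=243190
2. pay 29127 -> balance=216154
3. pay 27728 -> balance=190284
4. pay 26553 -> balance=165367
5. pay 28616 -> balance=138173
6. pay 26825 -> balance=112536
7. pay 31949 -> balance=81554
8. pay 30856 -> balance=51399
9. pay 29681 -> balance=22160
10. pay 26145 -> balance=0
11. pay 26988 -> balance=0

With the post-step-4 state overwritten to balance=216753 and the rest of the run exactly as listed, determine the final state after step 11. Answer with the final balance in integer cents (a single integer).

23744

state after step 4 := balance=216753
5. pay 28616 -> balance=190001
6. pay 26825 -> balance=164810
7. pay 31949 -> balance=134278
8. pay 30856 -> balance=104576
9. pay 29681 -> balance=75794
10. pay 26145 -> balance=50300
11. pay 26988 -> balance=23744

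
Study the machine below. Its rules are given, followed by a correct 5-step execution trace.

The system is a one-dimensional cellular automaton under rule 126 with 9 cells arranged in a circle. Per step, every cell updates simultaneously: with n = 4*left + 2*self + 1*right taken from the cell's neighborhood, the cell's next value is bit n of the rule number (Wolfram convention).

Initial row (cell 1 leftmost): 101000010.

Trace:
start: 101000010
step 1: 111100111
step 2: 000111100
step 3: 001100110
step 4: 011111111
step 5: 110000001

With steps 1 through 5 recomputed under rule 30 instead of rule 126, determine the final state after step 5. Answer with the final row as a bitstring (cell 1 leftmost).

011010001

(re-executing steps 1..5 under rule 30; state before step 1: 101000010)
step 1: 101100110
step 2: 101011100
step 3: 101010011
step 4: 001011110
step 5: 011010001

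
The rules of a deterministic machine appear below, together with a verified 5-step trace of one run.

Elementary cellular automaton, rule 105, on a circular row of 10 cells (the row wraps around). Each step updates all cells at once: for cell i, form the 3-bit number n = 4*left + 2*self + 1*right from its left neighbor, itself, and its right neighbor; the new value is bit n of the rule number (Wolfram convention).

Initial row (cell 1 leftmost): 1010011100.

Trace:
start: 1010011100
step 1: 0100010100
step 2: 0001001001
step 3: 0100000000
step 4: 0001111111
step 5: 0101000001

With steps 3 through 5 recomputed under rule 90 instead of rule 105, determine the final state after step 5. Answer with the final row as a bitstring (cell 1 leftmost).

0001110111

(re-executing steps 3..5 under rule 90; state before step 3: 0001001001)
step 3: 1010110110
step 4: 0000110110
step 5: 0001110111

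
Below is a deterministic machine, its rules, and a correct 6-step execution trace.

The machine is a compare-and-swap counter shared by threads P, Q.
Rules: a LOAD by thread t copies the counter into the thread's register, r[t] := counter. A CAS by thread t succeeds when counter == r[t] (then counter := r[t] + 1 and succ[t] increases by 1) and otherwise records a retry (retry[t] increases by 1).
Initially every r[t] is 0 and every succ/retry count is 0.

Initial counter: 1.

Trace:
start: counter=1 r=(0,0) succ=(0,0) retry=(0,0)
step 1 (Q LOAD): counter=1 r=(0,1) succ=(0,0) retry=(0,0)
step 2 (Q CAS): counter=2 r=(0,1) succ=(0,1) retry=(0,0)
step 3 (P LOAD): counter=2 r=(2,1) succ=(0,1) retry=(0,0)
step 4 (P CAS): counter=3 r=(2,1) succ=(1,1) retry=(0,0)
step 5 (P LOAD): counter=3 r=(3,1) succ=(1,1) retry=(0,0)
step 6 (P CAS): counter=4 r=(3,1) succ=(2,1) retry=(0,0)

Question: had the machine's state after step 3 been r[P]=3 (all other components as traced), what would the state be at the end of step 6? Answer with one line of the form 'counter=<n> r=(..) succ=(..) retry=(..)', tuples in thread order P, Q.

state after step 3 := counter=2 r=(3,1) succ=(0,1) retry=(0,0)
step 4 (P CAS): counter=2 r=(3,1) succ=(0,1) retry=(1,0)
step 5 (P LOAD): counter=2 r=(2,1) succ=(0,1) retry=(1,0)
step 6 (P CAS): counter=3 r=(2,1) succ=(1,1) retry=(1,0)

counter=3 r=(2,1) succ=(1,1) retry=(1,0)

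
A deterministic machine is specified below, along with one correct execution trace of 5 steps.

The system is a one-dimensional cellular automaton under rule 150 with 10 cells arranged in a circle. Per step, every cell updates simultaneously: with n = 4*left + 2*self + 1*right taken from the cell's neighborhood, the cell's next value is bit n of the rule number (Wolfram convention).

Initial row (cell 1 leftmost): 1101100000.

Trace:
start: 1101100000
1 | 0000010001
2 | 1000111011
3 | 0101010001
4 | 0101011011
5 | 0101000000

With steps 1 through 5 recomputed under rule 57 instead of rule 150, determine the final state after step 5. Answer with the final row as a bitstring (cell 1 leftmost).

(re-executing steps 1..5 under rule 57; state before step 1: 1101100000)
1 | 1011011110
2 | 0110110001
3 | 1101101100
4 | 1011011010
5 | 0110110101

0110110101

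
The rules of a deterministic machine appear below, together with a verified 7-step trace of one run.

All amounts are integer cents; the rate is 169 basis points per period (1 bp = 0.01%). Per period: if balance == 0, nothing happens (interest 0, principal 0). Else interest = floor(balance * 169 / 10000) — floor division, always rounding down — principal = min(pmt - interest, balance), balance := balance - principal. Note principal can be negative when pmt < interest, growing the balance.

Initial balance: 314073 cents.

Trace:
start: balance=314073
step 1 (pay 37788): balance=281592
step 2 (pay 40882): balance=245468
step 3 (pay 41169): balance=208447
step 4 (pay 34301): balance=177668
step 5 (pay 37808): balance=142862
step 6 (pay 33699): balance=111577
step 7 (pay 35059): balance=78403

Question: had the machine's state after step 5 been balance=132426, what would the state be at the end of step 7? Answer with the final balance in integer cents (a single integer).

state after step 5 := balance=132426
step 6 (pay 33699): balance=100964
step 7 (pay 35059): balance=67611

67611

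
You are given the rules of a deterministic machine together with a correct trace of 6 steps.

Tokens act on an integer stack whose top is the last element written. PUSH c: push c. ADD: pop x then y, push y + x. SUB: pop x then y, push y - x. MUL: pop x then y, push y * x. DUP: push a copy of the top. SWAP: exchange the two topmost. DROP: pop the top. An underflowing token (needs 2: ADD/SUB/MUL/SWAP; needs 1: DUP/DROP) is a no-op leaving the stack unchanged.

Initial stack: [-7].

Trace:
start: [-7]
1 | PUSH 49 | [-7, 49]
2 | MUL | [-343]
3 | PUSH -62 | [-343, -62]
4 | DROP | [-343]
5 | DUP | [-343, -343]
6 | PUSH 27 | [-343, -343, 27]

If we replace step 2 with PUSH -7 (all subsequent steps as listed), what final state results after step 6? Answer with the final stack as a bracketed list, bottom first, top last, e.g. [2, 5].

(re-executing from step 2 with the substitution; state before step 2: [-7, 49])
2 | PUSH -7 | [-7, 49, -7]
3 | PUSH -62 | [-7, 49, -7, -62]
4 | DROP | [-7, 49, -7]
5 | DUP | [-7, 49, -7, -7]
6 | PUSH 27 | [-7, 49, -7, -7, 27]

[-7, 49, -7, -7, 27]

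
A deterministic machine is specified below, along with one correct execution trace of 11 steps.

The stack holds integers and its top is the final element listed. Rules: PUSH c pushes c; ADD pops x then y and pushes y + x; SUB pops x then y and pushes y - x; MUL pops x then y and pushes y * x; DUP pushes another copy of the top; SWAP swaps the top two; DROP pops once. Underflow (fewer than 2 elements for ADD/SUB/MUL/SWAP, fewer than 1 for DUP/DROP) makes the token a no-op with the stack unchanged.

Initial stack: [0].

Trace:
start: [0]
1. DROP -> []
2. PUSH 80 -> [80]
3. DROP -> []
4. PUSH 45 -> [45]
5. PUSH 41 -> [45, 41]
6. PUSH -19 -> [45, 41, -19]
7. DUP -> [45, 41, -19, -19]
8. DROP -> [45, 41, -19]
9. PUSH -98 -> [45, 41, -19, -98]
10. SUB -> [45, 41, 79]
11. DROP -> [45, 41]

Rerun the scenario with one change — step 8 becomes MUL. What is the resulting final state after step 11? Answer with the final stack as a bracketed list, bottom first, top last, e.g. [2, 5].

(re-executing from step 8 with the substitution; state before step 8: [45, 41, -19, -19])
8. MUL -> [45, 41, 361]
9. PUSH -98 -> [45, 41, 361, -98]
10. SUB -> [45, 41, 459]
11. DROP -> [45, 41]

[45, 41]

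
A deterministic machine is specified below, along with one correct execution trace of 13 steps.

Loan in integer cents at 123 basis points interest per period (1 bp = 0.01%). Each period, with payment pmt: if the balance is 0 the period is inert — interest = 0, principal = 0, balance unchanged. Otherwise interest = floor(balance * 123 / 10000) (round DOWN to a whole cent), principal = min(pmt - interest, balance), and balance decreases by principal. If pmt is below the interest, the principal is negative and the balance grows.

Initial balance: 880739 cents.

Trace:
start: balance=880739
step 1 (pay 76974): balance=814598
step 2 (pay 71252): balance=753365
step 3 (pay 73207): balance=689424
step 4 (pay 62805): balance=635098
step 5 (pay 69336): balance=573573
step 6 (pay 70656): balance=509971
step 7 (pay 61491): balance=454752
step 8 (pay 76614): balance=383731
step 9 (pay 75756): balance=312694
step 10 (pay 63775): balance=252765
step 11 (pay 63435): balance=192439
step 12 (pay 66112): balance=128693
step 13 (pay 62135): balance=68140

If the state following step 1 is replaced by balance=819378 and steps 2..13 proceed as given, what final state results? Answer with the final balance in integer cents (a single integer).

73676

state after step 1 := balance=819378
step 2 (pay 71252): balance=758204
step 3 (pay 73207): balance=694322
step 4 (pay 62805): balance=640057
step 5 (pay 69336): balance=578593
step 6 (pay 70656): balance=515053
step 7 (pay 61491): balance=459897
step 8 (pay 76614): balance=388939
step 9 (pay 75756): balance=317966
step 10 (pay 63775): balance=258101
step 11 (pay 63435): balance=197840
step 12 (pay 66112): balance=134161
step 13 (pay 62135): balance=73676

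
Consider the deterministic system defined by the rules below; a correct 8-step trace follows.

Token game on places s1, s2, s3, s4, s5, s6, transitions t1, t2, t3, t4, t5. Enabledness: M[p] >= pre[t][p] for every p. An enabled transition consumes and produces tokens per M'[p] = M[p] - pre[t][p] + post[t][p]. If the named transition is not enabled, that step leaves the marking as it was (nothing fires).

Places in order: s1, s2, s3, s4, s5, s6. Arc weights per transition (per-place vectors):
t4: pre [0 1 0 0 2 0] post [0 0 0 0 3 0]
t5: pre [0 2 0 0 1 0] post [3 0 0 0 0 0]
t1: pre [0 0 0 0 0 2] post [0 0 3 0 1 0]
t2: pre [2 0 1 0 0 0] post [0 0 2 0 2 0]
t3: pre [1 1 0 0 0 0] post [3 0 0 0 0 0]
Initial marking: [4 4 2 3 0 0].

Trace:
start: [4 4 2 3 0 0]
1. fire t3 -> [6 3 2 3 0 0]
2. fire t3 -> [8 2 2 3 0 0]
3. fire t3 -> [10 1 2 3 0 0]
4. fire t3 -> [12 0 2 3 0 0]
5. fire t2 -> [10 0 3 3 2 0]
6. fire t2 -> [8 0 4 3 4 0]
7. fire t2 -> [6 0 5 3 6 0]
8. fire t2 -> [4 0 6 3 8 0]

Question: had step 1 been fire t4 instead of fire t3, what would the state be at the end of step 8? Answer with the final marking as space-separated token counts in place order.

2 1 6 3 8 0

(re-executing from step 1 with the substitution; state before step 1: [4 4 2 3 0 0])
1. fire t4 -> [4 4 2 3 0 0]
2. fire t3 -> [6 3 2 3 0 0]
3. fire t3 -> [8 2 2 3 0 0]
4. fire t3 -> [10 1 2 3 0 0]
5. fire t2 -> [8 1 3 3 2 0]
6. fire t2 -> [6 1 4 3 4 0]
7. fire t2 -> [4 1 5 3 6 0]
8. fire t2 -> [2 1 6 3 8 0]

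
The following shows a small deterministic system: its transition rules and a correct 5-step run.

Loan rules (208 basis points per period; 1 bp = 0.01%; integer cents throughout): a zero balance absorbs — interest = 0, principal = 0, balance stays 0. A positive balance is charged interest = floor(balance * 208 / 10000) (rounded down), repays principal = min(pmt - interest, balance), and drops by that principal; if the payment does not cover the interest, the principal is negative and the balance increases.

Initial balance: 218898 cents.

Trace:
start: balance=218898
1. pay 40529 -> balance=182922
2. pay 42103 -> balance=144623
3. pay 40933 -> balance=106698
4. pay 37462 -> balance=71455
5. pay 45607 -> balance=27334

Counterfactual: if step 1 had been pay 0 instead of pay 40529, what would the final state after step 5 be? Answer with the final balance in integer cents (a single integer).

71340

(re-executing from step 1 with the substitution; state before step 1: balance=218898)
1. pay 0 -> balance=223451
2. pay 42103 -> balance=185995
3. pay 40933 -> balance=148930
4. pay 37462 -> balance=114565
5. pay 45607 -> balance=71340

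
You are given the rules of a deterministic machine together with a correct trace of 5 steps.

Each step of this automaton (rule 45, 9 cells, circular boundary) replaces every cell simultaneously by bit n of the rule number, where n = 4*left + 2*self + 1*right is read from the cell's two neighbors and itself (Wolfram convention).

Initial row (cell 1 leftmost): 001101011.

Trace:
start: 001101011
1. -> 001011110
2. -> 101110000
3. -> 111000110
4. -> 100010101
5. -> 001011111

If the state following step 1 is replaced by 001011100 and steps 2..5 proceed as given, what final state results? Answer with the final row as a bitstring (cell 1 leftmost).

000011100

state after step 1 := 001011100
2. -> 101110001
3. -> 011000101
4. -> 110010111
5. -> 000011100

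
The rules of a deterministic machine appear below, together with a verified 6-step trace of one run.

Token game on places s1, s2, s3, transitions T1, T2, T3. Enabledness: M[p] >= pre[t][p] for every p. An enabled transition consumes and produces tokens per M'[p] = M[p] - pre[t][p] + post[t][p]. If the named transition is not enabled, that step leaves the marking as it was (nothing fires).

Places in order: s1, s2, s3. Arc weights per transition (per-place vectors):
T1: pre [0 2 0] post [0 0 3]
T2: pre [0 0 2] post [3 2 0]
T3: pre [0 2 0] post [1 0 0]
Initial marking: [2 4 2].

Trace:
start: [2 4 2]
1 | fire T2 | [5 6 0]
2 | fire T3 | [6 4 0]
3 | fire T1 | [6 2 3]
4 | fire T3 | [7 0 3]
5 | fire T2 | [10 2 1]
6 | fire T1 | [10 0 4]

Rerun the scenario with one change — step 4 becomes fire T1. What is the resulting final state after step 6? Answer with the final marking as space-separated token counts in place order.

9 0 7

(re-executing from step 4 with the substitution; state before step 4: [6 2 3])
4 | fire T1 | [6 0 6]
5 | fire T2 | [9 2 4]
6 | fire T1 | [9 0 7]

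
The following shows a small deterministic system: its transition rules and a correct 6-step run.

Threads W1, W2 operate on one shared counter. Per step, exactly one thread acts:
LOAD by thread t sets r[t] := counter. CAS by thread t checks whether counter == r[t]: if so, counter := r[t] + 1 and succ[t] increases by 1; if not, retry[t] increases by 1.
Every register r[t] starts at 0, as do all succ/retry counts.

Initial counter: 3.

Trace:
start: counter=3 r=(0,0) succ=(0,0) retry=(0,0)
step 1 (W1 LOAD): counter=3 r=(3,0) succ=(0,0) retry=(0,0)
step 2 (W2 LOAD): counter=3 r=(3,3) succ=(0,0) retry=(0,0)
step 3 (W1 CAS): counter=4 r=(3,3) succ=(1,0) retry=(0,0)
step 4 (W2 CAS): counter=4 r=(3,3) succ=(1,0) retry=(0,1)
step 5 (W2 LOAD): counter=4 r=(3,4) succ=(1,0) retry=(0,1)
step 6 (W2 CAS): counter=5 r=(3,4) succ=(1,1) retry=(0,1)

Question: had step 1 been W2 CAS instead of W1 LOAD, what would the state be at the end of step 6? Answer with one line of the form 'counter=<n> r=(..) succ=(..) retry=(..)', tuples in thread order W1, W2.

counter=5 r=(0,4) succ=(0,2) retry=(1,1)

(re-executing from step 1 with the substitution; state before step 1: counter=3 r=(0,0) succ=(0,0) retry=(0,0))
step 1 (W2 CAS): counter=3 r=(0,0) succ=(0,0) retry=(0,1)
step 2 (W2 LOAD): counter=3 r=(0,3) succ=(0,0) retry=(0,1)
step 3 (W1 CAS): counter=3 r=(0,3) succ=(0,0) retry=(1,1)
step 4 (W2 CAS): counter=4 r=(0,3) succ=(0,1) retry=(1,1)
step 5 (W2 LOAD): counter=4 r=(0,4) succ=(0,1) retry=(1,1)
step 6 (W2 CAS): counter=5 r=(0,4) succ=(0,2) retry=(1,1)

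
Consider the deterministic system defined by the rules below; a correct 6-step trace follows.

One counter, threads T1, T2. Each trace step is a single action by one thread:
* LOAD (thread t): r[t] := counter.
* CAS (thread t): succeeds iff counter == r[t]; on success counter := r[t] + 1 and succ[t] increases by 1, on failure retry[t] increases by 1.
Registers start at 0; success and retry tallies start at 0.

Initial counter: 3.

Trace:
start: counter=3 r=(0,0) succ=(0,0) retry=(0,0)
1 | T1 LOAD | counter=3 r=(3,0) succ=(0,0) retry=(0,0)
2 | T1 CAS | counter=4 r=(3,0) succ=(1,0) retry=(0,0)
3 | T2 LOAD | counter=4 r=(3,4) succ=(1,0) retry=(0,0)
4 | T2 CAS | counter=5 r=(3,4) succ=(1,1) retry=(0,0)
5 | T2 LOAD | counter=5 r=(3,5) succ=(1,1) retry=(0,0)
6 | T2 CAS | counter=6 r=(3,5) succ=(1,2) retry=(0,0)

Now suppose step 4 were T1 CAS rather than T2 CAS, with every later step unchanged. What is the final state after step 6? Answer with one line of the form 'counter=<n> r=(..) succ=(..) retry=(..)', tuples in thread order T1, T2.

(re-executing from step 4 with the substitution; state before step 4: counter=4 r=(3,4) succ=(1,0) retry=(0,0))
4 | T1 CAS | counter=4 r=(3,4) succ=(1,0) retry=(1,0)
5 | T2 LOAD | counter=4 r=(3,4) succ=(1,0) retry=(1,0)
6 | T2 CAS | counter=5 r=(3,4) succ=(1,1) retry=(1,0)

counter=5 r=(3,4) succ=(1,1) retry=(1,0)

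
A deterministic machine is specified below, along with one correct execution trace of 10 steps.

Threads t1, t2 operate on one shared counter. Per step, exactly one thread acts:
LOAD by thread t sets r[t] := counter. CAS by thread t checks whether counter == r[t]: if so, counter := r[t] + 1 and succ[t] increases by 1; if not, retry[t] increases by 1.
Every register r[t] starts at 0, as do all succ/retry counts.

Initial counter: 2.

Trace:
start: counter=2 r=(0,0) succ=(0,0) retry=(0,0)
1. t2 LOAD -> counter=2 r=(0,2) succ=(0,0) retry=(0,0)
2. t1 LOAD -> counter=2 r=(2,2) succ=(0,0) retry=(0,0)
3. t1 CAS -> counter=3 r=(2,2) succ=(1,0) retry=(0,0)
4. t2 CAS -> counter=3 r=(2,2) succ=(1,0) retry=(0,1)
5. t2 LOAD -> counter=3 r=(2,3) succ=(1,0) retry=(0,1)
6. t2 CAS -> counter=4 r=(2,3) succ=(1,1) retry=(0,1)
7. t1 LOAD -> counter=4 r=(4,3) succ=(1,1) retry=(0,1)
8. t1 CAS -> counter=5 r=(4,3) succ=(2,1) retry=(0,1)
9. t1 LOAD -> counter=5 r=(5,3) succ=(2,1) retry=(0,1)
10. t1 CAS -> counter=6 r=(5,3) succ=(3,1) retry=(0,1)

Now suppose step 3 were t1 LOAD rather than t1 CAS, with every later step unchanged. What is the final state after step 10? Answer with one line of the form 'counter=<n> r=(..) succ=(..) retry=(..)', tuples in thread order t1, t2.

counter=6 r=(5,3) succ=(2,2) retry=(0,0)

(re-executing from step 3 with the substitution; state before step 3: counter=2 r=(2,2) succ=(0,0) retry=(0,0))
3. t1 LOAD -> counter=2 r=(2,2) succ=(0,0) retry=(0,0)
4. t2 CAS -> counter=3 r=(2,2) succ=(0,1) retry=(0,0)
5. t2 LOAD -> counter=3 r=(2,3) succ=(0,1) retry=(0,0)
6. t2 CAS -> counter=4 r=(2,3) succ=(0,2) retry=(0,0)
7. t1 LOAD -> counter=4 r=(4,3) succ=(0,2) retry=(0,0)
8. t1 CAS -> counter=5 r=(4,3) succ=(1,2) retry=(0,0)
9. t1 LOAD -> counter=5 r=(5,3) succ=(1,2) retry=(0,0)
10. t1 CAS -> counter=6 r=(5,3) succ=(2,2) retry=(0,0)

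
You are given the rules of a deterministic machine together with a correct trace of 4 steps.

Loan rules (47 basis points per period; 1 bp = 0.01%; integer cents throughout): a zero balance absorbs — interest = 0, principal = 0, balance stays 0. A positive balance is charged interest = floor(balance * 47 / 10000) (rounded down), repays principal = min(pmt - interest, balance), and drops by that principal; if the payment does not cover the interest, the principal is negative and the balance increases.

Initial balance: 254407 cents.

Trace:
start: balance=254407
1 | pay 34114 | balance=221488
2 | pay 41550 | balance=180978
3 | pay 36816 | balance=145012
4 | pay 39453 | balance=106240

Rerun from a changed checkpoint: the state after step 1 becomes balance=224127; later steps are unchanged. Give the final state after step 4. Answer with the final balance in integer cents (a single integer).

state after step 1 := balance=224127
2 | pay 41550 | balance=183630
3 | pay 36816 | balance=147677
4 | pay 39453 | balance=108918

108918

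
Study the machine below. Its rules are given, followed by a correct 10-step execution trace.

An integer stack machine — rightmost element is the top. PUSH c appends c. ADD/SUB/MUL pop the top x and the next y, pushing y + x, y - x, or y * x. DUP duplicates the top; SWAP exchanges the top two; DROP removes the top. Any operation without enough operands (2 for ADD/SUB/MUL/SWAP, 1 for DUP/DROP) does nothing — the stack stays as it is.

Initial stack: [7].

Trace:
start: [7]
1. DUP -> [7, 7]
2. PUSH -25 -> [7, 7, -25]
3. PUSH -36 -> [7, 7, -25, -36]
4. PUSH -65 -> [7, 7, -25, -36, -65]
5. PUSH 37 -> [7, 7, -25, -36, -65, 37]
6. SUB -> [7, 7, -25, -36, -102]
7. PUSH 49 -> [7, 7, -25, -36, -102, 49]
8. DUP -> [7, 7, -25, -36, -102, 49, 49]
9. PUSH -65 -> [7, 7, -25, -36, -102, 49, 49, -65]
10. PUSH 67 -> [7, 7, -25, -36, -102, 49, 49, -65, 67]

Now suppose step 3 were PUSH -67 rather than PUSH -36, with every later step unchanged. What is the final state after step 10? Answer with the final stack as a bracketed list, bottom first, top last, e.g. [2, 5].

(re-executing from step 3 with the substitution; state before step 3: [7, 7, -25])
3. PUSH -67 -> [7, 7, -25, -67]
4. PUSH -65 -> [7, 7, -25, -67, -65]
5. PUSH 37 -> [7, 7, -25, -67, -65, 37]
6. SUB -> [7, 7, -25, -67, -102]
7. PUSH 49 -> [7, 7, -25, -67, -102, 49]
8. DUP -> [7, 7, -25, -67, -102, 49, 49]
9. PUSH -65 -> [7, 7, -25, -67, -102, 49, 49, -65]
10. PUSH 67 -> [7, 7, -25, -67, -102, 49, 49, -65, 67]

[7, 7, -25, -67, -102, 49, 49, -65, 67]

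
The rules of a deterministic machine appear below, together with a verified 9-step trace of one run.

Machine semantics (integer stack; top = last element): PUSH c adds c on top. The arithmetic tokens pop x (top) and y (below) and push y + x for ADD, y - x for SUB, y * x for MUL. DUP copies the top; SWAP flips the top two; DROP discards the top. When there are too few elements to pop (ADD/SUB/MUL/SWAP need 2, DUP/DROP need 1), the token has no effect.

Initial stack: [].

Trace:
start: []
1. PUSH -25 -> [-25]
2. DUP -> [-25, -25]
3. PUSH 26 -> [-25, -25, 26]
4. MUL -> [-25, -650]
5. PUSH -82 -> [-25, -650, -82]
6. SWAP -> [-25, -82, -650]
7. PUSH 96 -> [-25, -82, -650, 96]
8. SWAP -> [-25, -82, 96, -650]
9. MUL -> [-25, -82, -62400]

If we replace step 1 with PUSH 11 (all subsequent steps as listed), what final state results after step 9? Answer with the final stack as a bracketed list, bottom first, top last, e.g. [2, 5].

[11, -82, 27456]

(re-executing from step 1 with the substitution; state before step 1: [])
1. PUSH 11 -> [11]
2. DUP -> [11, 11]
3. PUSH 26 -> [11, 11, 26]
4. MUL -> [11, 286]
5. PUSH -82 -> [11, 286, -82]
6. SWAP -> [11, -82, 286]
7. PUSH 96 -> [11, -82, 286, 96]
8. SWAP -> [11, -82, 96, 286]
9. MUL -> [11, -82, 27456]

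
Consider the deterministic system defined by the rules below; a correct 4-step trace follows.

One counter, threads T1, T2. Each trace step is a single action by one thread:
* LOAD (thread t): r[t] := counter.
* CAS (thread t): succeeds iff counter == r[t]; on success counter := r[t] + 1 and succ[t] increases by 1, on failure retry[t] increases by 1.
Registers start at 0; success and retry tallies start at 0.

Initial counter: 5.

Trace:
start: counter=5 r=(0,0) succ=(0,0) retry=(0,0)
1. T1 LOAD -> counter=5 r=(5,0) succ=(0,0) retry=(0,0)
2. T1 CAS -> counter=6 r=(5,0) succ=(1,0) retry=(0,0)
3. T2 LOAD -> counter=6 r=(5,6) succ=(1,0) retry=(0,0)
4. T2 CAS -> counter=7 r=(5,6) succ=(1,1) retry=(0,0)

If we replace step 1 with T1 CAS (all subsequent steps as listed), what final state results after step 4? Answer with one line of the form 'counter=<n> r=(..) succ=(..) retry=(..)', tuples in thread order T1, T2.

counter=6 r=(0,5) succ=(0,1) retry=(2,0)

(re-executing from step 1 with the substitution; state before step 1: counter=5 r=(0,0) succ=(0,0) retry=(0,0))
1. T1 CAS -> counter=5 r=(0,0) succ=(0,0) retry=(1,0)
2. T1 CAS -> counter=5 r=(0,0) succ=(0,0) retry=(2,0)
3. T2 LOAD -> counter=5 r=(0,5) succ=(0,0) retry=(2,0)
4. T2 CAS -> counter=6 r=(0,5) succ=(0,1) retry=(2,0)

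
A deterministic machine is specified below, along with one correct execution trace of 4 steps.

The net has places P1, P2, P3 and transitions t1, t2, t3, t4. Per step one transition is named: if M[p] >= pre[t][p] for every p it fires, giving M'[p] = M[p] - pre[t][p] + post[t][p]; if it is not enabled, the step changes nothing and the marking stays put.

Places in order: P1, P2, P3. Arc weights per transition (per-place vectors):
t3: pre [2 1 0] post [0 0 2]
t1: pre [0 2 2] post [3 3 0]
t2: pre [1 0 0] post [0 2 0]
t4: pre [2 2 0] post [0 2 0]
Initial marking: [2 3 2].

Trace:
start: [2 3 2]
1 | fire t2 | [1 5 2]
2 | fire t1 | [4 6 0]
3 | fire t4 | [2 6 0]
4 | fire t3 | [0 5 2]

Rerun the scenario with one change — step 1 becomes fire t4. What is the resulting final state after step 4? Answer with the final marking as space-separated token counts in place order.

1 4 0

(re-executing from step 1 with the substitution; state before step 1: [2 3 2])
1 | fire t4 | [0 3 2]
2 | fire t1 | [3 4 0]
3 | fire t4 | [1 4 0]
4 | fire t3 | [1 4 0]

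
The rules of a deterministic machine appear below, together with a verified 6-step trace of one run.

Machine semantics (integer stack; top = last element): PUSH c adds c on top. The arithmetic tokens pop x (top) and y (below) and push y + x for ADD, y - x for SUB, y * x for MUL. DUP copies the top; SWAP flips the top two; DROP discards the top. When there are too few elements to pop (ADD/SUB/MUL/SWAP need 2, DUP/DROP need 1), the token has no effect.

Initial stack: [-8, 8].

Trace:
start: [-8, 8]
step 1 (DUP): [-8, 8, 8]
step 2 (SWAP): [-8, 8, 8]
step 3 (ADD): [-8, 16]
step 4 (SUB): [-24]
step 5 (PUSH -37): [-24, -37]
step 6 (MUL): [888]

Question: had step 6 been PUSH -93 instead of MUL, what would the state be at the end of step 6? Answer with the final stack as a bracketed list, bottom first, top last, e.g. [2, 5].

[-24, -37, -93]

(re-executing from step 6 with the substitution; state before step 6: [-24, -37])
step 6 (PUSH -93): [-24, -37, -93]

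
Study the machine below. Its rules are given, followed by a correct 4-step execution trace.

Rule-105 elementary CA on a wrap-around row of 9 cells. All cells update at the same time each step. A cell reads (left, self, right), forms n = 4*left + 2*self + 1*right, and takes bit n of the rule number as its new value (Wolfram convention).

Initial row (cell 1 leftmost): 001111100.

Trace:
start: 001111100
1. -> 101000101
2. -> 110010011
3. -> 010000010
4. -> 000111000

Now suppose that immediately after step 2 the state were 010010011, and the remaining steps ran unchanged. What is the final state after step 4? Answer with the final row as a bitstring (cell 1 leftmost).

state after step 2 := 010010011
3. -> 100000011
4. -> 101111010

101111010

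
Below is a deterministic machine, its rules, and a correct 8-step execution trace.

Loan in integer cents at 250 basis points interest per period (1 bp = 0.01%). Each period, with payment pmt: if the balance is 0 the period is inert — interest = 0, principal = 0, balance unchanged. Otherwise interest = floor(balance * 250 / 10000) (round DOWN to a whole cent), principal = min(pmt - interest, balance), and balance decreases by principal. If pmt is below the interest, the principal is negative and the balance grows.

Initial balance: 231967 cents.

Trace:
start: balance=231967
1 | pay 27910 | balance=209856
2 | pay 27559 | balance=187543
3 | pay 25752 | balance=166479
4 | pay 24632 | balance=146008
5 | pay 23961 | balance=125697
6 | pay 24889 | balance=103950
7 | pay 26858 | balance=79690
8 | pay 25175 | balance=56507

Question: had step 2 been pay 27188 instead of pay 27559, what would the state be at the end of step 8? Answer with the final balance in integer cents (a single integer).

56936

(re-executing from step 2 with the substitution; state before step 2: balance=209856)
2 | pay 27188 | balance=187914
3 | pay 25752 | balance=166859
4 | pay 24632 | balance=146398
5 | pay 23961 | balance=126096
6 | pay 24889 | balance=104359
7 | pay 26858 | balance=80109
8 | pay 25175 | balance=56936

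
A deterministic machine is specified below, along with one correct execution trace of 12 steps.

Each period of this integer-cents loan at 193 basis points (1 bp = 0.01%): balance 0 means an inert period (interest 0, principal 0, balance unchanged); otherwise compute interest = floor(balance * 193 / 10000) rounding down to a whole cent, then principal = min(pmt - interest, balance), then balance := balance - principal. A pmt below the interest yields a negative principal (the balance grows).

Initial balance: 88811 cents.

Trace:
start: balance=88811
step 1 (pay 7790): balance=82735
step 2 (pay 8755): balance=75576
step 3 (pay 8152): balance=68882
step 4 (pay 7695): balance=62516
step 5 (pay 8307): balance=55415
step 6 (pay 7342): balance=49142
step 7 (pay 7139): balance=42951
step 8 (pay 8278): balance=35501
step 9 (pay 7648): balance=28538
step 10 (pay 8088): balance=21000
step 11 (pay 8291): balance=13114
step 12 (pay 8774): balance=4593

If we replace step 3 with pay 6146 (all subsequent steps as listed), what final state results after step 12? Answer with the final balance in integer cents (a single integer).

6976

(re-executing from step 3 with the substitution; state before step 3: balance=75576)
step 3 (pay 6146): balance=70888
step 4 (pay 7695): balance=64561
step 5 (pay 8307): balance=57500
step 6 (pay 7342): balance=51267
step 7 (pay 7139): balance=45117
step 8 (pay 8278): balance=37709
step 9 (pay 7648): balance=30788
step 10 (pay 8088): balance=23294
step 11 (pay 8291): balance=15452
step 12 (pay 8774): balance=6976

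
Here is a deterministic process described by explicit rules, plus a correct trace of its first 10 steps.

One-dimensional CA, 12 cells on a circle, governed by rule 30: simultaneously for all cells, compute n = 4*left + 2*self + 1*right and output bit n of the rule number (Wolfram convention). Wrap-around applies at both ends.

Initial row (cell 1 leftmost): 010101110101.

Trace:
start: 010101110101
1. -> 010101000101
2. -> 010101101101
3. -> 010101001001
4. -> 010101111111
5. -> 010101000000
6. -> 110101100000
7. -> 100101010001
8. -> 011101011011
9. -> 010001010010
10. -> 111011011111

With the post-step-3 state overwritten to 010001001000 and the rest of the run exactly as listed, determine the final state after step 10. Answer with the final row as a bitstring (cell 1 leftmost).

001010011000

state after step 3 := 010001001000
4. -> 111011111100
5. -> 100010000011
6. -> 010111000110
7. -> 110100101101
8. -> 000111101001
9. -> 101100001111
10. -> 001010011000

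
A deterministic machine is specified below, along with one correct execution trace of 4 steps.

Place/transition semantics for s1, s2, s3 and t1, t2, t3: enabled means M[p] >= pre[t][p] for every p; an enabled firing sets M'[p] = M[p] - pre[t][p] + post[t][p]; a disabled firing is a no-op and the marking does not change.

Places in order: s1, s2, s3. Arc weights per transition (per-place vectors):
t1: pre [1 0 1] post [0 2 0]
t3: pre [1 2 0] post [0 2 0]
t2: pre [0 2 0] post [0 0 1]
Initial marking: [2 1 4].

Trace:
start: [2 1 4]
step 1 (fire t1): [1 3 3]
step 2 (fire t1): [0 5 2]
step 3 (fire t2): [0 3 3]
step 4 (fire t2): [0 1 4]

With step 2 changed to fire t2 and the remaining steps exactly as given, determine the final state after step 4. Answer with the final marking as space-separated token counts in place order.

1 1 4

(re-executing from step 2 with the substitution; state before step 2: [1 3 3])
step 2 (fire t2): [1 1 4]
step 3 (fire t2): [1 1 4]
step 4 (fire t2): [1 1 4]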